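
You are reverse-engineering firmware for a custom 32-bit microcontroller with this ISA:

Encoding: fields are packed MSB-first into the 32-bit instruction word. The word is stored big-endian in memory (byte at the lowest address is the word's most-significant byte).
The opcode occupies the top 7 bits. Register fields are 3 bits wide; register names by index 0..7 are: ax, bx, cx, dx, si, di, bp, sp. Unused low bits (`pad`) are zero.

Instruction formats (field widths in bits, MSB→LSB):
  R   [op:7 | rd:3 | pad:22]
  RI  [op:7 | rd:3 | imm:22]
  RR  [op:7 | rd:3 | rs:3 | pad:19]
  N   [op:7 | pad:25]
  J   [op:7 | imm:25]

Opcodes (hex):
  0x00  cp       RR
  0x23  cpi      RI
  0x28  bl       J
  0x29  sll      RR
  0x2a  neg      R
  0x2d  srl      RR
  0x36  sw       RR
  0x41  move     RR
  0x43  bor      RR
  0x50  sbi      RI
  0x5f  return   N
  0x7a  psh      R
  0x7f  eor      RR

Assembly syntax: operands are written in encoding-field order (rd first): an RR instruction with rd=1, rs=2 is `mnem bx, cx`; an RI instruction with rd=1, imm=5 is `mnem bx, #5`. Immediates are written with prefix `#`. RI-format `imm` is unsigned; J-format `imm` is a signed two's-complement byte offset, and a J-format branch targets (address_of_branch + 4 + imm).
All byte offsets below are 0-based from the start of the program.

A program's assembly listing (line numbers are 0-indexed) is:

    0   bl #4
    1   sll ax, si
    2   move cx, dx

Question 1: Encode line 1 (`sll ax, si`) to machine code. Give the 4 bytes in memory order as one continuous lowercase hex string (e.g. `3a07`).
52200000

1. sll fields op=0x29:7|rd=0:3|rs=4:3|pad=0:19 → word 52200000h → 52 20 00 00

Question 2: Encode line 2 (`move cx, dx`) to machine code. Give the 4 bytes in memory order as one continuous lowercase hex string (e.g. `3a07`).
82980000

2. move fields op=0x41:7|rd=2:3|rs=3:3|pad=0:19 → word 82980000h → 82 98 00 00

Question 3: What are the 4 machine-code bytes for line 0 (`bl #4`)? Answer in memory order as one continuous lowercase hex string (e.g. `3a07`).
50000004

L0: bl op=0x28:7|imm=4:25 ⇒ 0x50000004 ⇒ big 50 00 00 04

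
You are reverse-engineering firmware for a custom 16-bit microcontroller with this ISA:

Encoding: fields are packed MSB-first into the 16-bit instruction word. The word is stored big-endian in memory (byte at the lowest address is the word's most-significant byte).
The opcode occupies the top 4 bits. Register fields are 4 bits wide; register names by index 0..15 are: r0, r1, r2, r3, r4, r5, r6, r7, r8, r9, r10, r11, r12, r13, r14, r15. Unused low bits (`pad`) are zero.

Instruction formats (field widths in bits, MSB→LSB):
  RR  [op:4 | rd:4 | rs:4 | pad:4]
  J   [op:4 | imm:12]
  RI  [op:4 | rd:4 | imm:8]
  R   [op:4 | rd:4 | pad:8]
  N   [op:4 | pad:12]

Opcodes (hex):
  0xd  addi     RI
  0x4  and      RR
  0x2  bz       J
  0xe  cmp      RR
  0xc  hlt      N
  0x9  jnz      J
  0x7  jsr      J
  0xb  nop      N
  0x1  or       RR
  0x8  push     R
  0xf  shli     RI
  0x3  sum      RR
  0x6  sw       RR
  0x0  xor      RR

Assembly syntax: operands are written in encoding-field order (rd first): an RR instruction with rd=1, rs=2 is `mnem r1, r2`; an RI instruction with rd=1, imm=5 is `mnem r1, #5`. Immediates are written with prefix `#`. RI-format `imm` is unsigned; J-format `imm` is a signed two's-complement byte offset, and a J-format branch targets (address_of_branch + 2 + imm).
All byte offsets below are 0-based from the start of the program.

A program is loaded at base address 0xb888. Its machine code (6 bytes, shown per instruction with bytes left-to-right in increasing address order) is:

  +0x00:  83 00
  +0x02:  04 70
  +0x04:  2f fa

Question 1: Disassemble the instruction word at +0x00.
push r3

@+00  big-endian(83 00) = 0x8300
  top 4b → 0x8 → push [R]
  rd: (w>>8)&0xf=0x3 → r3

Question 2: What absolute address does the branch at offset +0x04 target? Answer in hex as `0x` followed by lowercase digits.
[04] 2f fa → 0x2ffa
  top 4b → 0x2 → bz [J]
  imm: (w>>0)&0xfff=0xffa (s12→-6) → #-6
  target = base 0xb888 + off 0x04 + 2 + imm -6 = 0xb888

0xb888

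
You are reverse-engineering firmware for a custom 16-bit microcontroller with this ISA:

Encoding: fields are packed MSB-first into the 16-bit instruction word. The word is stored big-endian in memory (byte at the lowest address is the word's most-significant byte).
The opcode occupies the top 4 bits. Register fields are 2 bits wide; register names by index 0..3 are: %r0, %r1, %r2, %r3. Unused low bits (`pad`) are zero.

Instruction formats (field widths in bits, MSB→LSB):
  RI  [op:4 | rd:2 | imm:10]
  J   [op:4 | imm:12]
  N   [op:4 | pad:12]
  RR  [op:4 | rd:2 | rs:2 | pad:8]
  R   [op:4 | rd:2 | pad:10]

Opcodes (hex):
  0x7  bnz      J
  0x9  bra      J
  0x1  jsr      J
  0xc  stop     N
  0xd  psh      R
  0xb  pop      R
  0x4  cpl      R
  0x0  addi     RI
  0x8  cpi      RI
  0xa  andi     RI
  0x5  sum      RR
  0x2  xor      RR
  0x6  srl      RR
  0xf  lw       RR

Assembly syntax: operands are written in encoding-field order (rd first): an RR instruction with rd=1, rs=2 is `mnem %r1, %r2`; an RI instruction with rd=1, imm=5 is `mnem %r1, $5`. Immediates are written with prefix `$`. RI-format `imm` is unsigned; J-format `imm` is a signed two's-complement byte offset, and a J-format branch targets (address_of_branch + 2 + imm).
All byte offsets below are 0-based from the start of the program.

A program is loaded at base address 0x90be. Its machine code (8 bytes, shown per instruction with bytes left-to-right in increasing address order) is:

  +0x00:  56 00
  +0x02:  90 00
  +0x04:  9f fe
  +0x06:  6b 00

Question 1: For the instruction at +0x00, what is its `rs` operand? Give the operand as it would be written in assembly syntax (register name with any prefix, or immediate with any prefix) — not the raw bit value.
%r2

[00] 56 00 → 0x5600
  top 4b → 0x5 → sum [RR]
  [11:10] rd=1 = %r1
  [9:8] rs=2 = %r2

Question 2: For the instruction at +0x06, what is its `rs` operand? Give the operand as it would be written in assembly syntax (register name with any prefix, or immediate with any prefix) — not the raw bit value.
%r3

[06] 6b 00 → 0x6b00
  opcode bits[15:12]=0x6: srl/RR
  rd: (w>>10)&0x3=0x2 → %r2
  rs: (w>>8)&0x3=0x3 → %r3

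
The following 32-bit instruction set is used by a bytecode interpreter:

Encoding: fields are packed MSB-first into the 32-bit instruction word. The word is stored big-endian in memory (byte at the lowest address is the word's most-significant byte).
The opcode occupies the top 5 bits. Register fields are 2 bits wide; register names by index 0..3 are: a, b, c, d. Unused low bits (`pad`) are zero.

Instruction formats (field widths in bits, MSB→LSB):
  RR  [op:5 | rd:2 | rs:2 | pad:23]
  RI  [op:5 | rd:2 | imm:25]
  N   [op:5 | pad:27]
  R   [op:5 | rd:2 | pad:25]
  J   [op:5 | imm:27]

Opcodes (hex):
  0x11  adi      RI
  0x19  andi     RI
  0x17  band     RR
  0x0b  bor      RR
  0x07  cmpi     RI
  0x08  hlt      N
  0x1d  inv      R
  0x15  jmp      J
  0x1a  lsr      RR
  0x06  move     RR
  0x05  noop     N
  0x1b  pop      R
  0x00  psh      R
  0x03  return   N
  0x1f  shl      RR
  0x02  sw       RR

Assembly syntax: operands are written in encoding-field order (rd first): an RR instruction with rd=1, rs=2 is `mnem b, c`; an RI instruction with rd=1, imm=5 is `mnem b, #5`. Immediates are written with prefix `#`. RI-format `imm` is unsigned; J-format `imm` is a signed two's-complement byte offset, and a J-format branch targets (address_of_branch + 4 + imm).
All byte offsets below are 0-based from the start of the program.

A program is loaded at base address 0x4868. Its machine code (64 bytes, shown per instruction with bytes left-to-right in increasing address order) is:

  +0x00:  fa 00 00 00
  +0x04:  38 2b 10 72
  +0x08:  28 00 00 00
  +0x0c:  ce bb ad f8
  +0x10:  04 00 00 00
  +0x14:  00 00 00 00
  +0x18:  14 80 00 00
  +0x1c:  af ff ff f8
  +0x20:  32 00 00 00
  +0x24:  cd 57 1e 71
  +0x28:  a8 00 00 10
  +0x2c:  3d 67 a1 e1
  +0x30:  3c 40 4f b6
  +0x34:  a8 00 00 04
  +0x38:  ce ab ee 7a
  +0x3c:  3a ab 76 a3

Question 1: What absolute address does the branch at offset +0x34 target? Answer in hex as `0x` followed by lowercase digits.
0x48a4

@+34  big-endian(a8 00 00 04) = 0xa8000004
  op=0xa8000004>>27=0x15 ⇒ jmp (J)
  imm: (w>>0)&0x7ffffff=0x4 → #4
  target = base 0x4868 + off 0x34 + 4 + imm 4 = 0x48a4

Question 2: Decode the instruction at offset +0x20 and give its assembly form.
move b, a

off 0x20: read 32 00 00 00 as big → 0x32000000
  top 5b → 0x6 → move [RR]
  rd: (w>>25)&0x3=0x1 → b
  rs: (w>>23)&0x3=0x0 → a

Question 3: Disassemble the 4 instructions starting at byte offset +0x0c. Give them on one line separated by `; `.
@+0c  big-endian(ce bb ad f8) = 0xcebbadf8
  op=0xcebbadf8>>27=0x19 ⇒ andi (RI)
  rd: (w>>25)&0x3=0x3 → d
  imm: (w>>0)&0x1ffffff=0xbbadf8 → #12299768
@+10  big-endian(04 00 00 00) = 0x04000000
  op=0x04000000>>27=0x0 ⇒ psh (R)
  rd: (w>>25)&0x3=0x2 → c
@+14  big-endian(00 00 00 00) = 0x00000000
  op=0x00000000>>27=0x0 ⇒ psh (R)
  rd: (w>>25)&0x3=0x0 → a
@+18  big-endian(14 80 00 00) = 0x14800000
  op=0x14800000>>27=0x2 ⇒ sw (RR)
  rd: (w>>25)&0x3=0x2 → c
  rs: (w>>23)&0x3=0x1 → b

andi d, #12299768; psh c; psh a; sw c, b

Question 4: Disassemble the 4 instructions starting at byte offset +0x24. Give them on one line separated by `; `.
+0x24: cd 57 1e 71 ⇒ word 0xcd571e71 (big)
  op=0xcd571e71>>27=0x19 ⇒ andi (RI)
  rd: (w>>25)&0x3=0x2 → c
  imm: (w>>0)&0x1ffffff=0x1571e71 → #22486641
+0x28: a8 00 00 10 ⇒ word 0xa8000010 (big)
  op=0xa8000010>>27=0x15 ⇒ jmp (J)
  imm: (w>>0)&0x7ffffff=0x10 → #16
+0x2c: 3d 67 a1 e1 ⇒ word 0x3d67a1e1 (big)
  op=0x3d67a1e1>>27=0x7 ⇒ cmpi (RI)
  rd: (w>>25)&0x3=0x2 → c
  imm: (w>>0)&0x1ffffff=0x167a1e1 → #23568865
+0x30: 3c 40 4f b6 ⇒ word 0x3c404fb6 (big)
  op=0x3c404fb6>>27=0x7 ⇒ cmpi (RI)
  rd: (w>>25)&0x3=0x2 → c
  imm: (w>>0)&0x1ffffff=0x404fb6 → #4214710

andi c, #22486641; jmp #16; cmpi c, #23568865; cmpi c, #4214710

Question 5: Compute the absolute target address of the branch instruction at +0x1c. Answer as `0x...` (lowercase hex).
0x4880

off 0x1c: read af ff ff f8 as big → 0xaffffff8
  op=0xaffffff8>>27=0x15 ⇒ jmp (J)
  imm: (w>>0)&0x7ffffff=0x7fffff8 (s27→-8) → #-8
  target = base 0x4868 + off 0x1c + 4 + imm -8 = 0x4880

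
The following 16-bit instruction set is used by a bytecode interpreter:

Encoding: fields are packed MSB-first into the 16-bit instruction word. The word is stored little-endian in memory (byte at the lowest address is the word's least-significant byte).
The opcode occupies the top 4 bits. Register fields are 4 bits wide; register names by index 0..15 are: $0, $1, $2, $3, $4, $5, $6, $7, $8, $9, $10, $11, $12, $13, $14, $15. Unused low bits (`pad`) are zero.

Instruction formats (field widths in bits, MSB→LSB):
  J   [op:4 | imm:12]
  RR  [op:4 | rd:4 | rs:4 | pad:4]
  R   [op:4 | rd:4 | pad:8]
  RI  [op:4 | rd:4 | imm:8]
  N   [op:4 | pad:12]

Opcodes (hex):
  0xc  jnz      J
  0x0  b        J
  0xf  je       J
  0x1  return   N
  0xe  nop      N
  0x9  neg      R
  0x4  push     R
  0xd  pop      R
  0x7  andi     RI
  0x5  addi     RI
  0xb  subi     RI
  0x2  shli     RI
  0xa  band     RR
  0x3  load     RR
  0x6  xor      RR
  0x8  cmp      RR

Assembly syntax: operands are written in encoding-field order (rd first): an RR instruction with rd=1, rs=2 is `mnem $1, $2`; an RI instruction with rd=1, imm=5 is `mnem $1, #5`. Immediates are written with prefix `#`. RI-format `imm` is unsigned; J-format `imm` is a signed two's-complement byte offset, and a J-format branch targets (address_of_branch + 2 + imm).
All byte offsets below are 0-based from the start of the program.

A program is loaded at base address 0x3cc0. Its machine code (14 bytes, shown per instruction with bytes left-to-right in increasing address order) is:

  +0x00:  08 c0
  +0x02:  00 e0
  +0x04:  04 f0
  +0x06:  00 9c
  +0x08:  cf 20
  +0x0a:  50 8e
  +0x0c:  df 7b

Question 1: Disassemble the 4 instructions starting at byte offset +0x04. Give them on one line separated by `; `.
je #4; neg $12; shli $0, #207; cmp $14, $5

off 0x04: read 04 f0 as little → 0xf004
  top 4b → 0xf → je [J]
  imm: (w>>0)&0xfff=0x4 → #4
off 0x06: read 00 9c as little → 0x9c00
  top 4b → 0x9 → neg [R]
  rd: (w>>8)&0xf=0xc → $12
off 0x08: read cf 20 as little → 0x20cf
  top 4b → 0x2 → shli [RI]
  rd: (w>>8)&0xf=0x0 → $0
  imm: (w>>0)&0xff=0xcf → #207
off 0x0a: read 50 8e as little → 0x8e50
  top 4b → 0x8 → cmp [RR]
  rd: (w>>8)&0xf=0xe → $14
  rs: (w>>4)&0xf=0x5 → $5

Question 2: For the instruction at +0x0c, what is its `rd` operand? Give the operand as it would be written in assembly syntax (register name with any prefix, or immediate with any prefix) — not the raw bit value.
$11

+0x0c: df 7b ⇒ word 0x7bdf (little)
  opcode bits[15:12]=0x7: andi/RI
  [11:8] rd=11 = $11
  [7:0] imm=223 = #223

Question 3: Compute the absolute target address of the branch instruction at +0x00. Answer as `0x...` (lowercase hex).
[00] 08 c0 → 0xc008
  top 4b → 0xc → jnz [J]
  imm@[11:0]=0x8 ⇒ #8
  target = base 0x3cc0 + off 0x00 + 2 + imm 8 = 0x3cca

0x3cca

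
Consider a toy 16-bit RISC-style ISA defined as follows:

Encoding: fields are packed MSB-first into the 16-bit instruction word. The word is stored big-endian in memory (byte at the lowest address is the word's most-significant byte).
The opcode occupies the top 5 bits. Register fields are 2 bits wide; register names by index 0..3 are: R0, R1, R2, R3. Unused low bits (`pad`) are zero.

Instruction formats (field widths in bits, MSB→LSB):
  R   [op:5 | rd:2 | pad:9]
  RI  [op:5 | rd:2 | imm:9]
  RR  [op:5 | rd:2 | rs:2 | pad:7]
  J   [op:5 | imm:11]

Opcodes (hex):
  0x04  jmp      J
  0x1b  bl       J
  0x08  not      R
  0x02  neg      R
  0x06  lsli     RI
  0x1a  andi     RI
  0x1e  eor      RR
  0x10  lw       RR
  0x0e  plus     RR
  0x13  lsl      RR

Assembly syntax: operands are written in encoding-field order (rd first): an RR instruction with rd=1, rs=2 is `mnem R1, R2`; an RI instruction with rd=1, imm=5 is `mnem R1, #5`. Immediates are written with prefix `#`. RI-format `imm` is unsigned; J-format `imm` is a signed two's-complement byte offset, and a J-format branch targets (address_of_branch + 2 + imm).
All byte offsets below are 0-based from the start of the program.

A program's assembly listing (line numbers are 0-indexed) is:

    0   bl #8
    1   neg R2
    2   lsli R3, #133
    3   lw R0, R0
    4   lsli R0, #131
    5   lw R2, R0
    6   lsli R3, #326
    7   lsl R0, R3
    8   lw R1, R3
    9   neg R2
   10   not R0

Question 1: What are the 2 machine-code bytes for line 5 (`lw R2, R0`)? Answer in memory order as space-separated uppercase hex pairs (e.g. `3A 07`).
line 5 (lw): pack op=0x10:5|rd=2:2|rs=0:2|pad=0:7 = 0x8400; big→ 84 00

84 00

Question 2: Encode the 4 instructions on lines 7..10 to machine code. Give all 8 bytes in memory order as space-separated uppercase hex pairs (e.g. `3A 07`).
99 80 83 80 14 00 40 00

line 7 (lsl): pack op=0x13:5|rd=0:2|rs=3:2|pad=0:7 = 0x9980; big→ 99 80
line 8 (lw): pack op=0x10:5|rd=1:2|rs=3:2|pad=0:7 = 0x8380; big→ 83 80
line 9 (neg): pack op=0x2:5|rd=2:2|pad=0:9 = 0x1400; big→ 14 00
line 10 (not): pack op=0x8:5|rd=0:2|pad=0:9 = 0x4000; big→ 40 00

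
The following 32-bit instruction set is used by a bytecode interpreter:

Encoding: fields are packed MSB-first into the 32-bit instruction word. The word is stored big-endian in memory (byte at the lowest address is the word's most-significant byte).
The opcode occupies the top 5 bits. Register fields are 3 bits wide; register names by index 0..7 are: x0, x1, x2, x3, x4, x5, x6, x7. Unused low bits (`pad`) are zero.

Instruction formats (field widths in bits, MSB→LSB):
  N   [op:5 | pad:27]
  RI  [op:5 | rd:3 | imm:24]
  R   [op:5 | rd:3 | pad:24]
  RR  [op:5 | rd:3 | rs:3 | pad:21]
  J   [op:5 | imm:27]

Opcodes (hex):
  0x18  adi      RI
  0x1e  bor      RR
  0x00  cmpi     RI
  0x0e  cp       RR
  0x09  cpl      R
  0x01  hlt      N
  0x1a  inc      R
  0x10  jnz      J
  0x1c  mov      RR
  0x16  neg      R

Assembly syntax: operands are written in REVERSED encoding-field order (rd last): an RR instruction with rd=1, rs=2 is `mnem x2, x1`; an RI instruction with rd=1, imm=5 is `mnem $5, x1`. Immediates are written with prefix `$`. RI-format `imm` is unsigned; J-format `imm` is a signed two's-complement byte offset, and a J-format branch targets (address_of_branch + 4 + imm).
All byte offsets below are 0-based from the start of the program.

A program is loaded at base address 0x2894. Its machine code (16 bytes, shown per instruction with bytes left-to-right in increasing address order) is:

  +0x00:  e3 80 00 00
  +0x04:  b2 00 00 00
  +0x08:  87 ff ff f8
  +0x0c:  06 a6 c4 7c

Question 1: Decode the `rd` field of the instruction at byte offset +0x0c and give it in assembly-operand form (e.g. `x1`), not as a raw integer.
[0c] 06 a6 c4 7c → 0x06a6c47c
  op=0x06a6c47c>>27=0x0 ⇒ cmpi (RI)
  [26:24] rd=6 = x6
  [23:0] imm=10929276 = $10929276

x6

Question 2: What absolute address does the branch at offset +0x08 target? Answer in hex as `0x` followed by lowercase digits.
[08] 87 ff ff f8 → 0x87fffff8
  top 5b → 0x10 → jnz [J]
  imm: (w>>0)&0x7ffffff=0x7fffff8 (s27→-8) → $-8
  target = base 0x2894 + off 0x08 + 4 + imm -8 = 0x2898

0x2898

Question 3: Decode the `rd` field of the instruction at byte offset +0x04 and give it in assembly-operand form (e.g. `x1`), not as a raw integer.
x2

+0x04: b2 00 00 00 ⇒ word 0xb2000000 (big)
  op=0xb2000000>>27=0x16 ⇒ neg (R)
  [26:24] rd=2 = x2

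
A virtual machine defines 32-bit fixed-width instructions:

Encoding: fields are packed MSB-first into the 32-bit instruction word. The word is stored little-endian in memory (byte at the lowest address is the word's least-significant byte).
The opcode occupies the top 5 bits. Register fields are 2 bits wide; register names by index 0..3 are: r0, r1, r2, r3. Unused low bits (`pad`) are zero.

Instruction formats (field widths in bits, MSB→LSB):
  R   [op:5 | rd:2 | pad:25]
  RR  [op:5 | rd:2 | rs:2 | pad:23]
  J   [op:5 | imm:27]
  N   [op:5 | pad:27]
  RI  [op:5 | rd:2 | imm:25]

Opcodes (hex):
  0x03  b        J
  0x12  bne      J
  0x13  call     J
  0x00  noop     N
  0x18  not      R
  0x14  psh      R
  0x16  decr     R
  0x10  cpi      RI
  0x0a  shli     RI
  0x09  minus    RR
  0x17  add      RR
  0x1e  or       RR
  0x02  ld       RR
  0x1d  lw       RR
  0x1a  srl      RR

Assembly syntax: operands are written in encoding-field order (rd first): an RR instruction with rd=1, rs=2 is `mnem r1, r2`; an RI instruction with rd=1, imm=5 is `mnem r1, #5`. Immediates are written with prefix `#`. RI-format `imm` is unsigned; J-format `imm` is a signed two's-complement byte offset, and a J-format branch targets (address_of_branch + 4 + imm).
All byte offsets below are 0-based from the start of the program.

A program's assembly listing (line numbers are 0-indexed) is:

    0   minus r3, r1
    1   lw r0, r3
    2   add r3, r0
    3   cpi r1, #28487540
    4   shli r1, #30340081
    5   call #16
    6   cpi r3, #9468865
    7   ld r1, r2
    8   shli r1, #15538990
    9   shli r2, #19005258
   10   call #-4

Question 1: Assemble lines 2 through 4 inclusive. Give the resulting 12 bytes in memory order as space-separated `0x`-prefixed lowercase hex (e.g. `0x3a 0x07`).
0x00 0x00 0x00 0xbe 0x74 0xaf 0xb2 0x83 0xf1 0xf3 0xce 0x53

line 2 (add): pack op=0x17:5|rd=3:2|rs=0:2|pad=0:23 = 0xbe000000; little→ 00 00 00 be
line 3 (cpi): pack op=0x10:5|rd=1:2|imm=28487540:25 = 0x83b2af74; little→ 74 af b2 83
line 4 (shli): pack op=0xa:5|rd=1:2|imm=30340081:25 = 0x53cef3f1; little→ f1 f3 ce 53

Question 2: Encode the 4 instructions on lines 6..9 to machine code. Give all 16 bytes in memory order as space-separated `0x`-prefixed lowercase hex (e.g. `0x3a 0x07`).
0xc1 0x7b 0x90 0x86 0x00 0x00 0x00 0x13 0x2e 0x1b 0xed 0x52 0x4a 0xff 0x21 0x55

6. cpi fields op=0x10:5|rd=3:2|imm=9468865:25 → word 86907bc1h → c1 7b 90 86
7. ld fields op=0x2:5|rd=1:2|rs=2:2|pad=0:23 → word 13000000h → 00 00 00 13
8. shli fields op=0xa:5|rd=1:2|imm=15538990:25 → word 52ed1b2eh → 2e 1b ed 52
9. shli fields op=0xa:5|rd=2:2|imm=19005258:25 → word 5521ff4ah → 4a ff 21 55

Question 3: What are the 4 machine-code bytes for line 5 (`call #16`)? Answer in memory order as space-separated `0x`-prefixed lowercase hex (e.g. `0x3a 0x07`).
0x10 0x00 0x00 0x98

L5: call op=0x13:5|imm=16:27 ⇒ 0x98000010 ⇒ little 10 00 00 98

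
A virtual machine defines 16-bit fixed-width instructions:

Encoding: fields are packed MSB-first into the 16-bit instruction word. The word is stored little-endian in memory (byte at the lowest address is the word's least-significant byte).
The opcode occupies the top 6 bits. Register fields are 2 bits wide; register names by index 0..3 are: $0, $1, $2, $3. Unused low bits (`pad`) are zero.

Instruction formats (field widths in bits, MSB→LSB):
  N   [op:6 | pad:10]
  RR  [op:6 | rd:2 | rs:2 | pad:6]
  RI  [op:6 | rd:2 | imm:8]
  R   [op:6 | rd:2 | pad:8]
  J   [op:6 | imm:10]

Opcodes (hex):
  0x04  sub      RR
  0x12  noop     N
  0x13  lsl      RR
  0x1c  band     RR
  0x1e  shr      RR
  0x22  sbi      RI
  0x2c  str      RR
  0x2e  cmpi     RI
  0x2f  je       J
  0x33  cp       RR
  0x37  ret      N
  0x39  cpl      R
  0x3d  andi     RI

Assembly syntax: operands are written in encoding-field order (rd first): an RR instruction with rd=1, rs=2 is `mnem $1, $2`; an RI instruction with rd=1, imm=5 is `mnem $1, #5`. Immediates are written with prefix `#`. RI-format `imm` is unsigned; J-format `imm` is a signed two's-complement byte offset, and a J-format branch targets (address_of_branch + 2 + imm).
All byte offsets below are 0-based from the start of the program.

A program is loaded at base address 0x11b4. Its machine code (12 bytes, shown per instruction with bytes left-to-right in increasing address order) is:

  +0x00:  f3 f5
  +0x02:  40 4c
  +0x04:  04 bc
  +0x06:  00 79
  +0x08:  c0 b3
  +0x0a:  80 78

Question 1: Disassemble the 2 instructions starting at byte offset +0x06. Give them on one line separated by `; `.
off 0x06: read 00 79 as little → 0x7900
  top 6b → 0x1e → shr [RR]
  rd@[9:8]=0x1 ⇒ $1
  rs@[7:6]=0x0 ⇒ $0
off 0x08: read c0 b3 as little → 0xb3c0
  top 6b → 0x2c → str [RR]
  rd@[9:8]=0x3 ⇒ $3
  rs@[7:6]=0x3 ⇒ $3

shr $1, $0; str $3, $3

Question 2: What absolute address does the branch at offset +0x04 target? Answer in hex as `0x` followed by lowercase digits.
0x11be

+0x04: 04 bc ⇒ word 0xbc04 (little)
  opcode bits[15:10]=0x2f: je/J
  imm: (w>>0)&0x3ff=0x4 → #4
  target = base 0x11b4 + off 0x04 + 2 + imm 4 = 0x11be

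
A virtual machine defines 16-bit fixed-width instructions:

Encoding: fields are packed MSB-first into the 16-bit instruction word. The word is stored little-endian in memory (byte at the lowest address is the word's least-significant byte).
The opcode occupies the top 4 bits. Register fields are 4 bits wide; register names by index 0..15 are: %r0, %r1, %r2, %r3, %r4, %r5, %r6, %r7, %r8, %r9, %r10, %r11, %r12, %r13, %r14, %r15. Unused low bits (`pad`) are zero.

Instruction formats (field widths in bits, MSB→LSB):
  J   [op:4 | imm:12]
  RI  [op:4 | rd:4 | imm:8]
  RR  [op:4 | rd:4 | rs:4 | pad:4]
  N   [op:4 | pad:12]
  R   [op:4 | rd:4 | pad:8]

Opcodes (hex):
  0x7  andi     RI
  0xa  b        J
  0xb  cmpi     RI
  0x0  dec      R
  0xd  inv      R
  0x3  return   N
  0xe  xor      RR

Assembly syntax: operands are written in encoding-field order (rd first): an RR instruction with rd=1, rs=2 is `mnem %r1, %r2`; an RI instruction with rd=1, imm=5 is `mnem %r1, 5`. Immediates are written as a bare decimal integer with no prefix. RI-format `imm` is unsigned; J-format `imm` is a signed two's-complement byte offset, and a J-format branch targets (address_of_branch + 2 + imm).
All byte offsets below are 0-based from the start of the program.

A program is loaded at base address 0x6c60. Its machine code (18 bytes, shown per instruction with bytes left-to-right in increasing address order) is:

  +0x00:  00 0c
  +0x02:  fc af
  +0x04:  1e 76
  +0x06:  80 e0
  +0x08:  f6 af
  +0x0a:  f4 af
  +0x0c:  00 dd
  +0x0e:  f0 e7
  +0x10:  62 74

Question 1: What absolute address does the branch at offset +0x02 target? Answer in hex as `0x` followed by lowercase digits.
0x6c60

@+02  little-endian(fc af) = 0xaffc
  top 4b → 0xa → b [J]
  imm: (w>>0)&0xfff=0xffc (s12→-4) → -4
  target = base 0x6c60 + off 0x02 + 2 + imm -4 = 0x6c60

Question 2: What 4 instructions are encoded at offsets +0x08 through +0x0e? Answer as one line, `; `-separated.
b -10; b -12; inv %r13; xor %r7, %r15

@+08  little-endian(f6 af) = 0xaff6
  opcode bits[15:12]=0xa: b/J
  imm@[11:0]=0xff6 (s12→-10) ⇒ -10
@+0a  little-endian(f4 af) = 0xaff4
  opcode bits[15:12]=0xa: b/J
  imm@[11:0]=0xff4 (s12→-12) ⇒ -12
@+0c  little-endian(00 dd) = 0xdd00
  opcode bits[15:12]=0xd: inv/R
  rd@[11:8]=0xd ⇒ %r13
@+0e  little-endian(f0 e7) = 0xe7f0
  opcode bits[15:12]=0xe: xor/RR
  rd@[11:8]=0x7 ⇒ %r7
  rs@[7:4]=0xf ⇒ %r15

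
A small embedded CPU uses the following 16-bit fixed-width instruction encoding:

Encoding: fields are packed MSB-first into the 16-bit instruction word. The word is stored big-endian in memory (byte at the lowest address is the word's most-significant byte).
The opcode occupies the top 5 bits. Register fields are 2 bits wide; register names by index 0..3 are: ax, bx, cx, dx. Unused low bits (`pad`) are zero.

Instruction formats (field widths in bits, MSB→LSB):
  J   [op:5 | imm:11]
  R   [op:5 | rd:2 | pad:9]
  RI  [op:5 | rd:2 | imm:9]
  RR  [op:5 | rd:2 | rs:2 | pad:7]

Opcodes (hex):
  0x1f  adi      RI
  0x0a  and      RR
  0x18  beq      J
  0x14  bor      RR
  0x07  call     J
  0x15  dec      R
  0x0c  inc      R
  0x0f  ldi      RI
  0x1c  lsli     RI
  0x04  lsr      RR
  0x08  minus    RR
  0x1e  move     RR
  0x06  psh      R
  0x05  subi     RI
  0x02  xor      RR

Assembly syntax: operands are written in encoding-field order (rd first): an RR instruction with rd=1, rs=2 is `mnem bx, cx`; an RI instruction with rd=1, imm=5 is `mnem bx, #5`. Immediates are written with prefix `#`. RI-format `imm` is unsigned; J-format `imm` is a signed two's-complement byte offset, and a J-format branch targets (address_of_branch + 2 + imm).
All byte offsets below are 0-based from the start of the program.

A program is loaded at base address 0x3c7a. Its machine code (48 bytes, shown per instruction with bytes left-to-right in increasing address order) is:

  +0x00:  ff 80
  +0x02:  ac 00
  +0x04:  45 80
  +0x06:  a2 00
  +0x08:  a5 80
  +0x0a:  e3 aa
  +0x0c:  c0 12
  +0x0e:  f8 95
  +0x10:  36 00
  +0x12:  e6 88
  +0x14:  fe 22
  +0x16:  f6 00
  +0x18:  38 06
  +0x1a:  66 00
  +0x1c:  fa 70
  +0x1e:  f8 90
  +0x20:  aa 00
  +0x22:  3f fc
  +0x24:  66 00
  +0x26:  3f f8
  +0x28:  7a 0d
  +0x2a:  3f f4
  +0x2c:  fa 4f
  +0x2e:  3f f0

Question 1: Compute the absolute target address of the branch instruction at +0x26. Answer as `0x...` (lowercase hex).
0x3c9a

+0x26: 3f f8 ⇒ word 0x3ff8 (big)
  opcode bits[15:11]=0x7: call/J
  [10:0] imm=2040 (s11→-8) = #-8
  target = base 0x3c7a + off 0x26 + 2 + imm -8 = 0x3c9a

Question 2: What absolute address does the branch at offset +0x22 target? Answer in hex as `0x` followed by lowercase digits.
+0x22: 3f fc ⇒ word 0x3ffc (big)
  top 5b → 0x7 → call [J]
  [10:0] imm=2044 (s11→-4) = #-4
  target = base 0x3c7a + off 0x22 + 2 + imm -4 = 0x3c9a

0x3c9a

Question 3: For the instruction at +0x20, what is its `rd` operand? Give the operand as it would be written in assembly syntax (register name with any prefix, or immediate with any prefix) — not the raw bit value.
bx

+0x20: aa 00 ⇒ word 0xaa00 (big)
  top 5b → 0x15 → dec [R]
  [10:9] rd=1 = bx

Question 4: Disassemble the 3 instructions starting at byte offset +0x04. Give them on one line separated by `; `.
@+04  big-endian(45 80) = 0x4580
  opcode bits[15:11]=0x8: minus/RR
  rd@[10:9]=0x2 ⇒ cx
  rs@[8:7]=0x3 ⇒ dx
@+06  big-endian(a2 00) = 0xa200
  opcode bits[15:11]=0x14: bor/RR
  rd@[10:9]=0x1 ⇒ bx
  rs@[8:7]=0x0 ⇒ ax
@+08  big-endian(a5 80) = 0xa580
  opcode bits[15:11]=0x14: bor/RR
  rd@[10:9]=0x2 ⇒ cx
  rs@[8:7]=0x3 ⇒ dx

minus cx, dx; bor bx, ax; bor cx, dx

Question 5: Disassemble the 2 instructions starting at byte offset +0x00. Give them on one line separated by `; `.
off 0x00: read ff 80 as big → 0xff80
  top 5b → 0x1f → adi [RI]
  [10:9] rd=3 = dx
  [8:0] imm=384 = #384
off 0x02: read ac 00 as big → 0xac00
  top 5b → 0x15 → dec [R]
  [10:9] rd=2 = cx

adi dx, #384; dec cx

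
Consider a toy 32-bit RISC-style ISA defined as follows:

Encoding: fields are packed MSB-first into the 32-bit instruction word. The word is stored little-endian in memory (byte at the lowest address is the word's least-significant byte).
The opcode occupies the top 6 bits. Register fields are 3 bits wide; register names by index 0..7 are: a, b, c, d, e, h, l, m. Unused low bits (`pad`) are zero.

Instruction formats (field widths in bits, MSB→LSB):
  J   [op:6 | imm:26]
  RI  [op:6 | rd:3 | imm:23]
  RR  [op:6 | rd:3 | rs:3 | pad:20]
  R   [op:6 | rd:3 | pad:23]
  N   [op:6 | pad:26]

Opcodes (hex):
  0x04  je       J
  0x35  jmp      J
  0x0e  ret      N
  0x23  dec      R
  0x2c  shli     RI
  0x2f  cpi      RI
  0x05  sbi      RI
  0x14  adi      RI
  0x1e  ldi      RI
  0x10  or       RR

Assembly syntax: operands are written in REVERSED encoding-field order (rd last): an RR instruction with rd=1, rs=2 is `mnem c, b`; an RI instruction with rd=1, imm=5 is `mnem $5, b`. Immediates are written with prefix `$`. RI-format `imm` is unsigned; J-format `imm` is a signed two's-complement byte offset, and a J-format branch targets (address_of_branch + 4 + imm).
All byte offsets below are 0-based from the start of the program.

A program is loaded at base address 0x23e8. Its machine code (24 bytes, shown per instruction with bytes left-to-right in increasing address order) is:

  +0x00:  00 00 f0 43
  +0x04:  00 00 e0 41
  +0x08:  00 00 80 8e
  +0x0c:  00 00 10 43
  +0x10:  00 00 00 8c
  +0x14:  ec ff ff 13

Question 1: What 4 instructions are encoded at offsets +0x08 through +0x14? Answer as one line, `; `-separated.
[08] 00 00 80 8e → 0x8e800000
  op=0x8e800000>>26=0x23 ⇒ dec (R)
  rd: (w>>23)&0x7=0x5 → h
[0c] 00 00 10 43 → 0x43100000
  op=0x43100000>>26=0x10 ⇒ or (RR)
  rd: (w>>23)&0x7=0x6 → l
  rs: (w>>20)&0x7=0x1 → b
[10] 00 00 00 8c → 0x8c000000
  op=0x8c000000>>26=0x23 ⇒ dec (R)
  rd: (w>>23)&0x7=0x0 → a
[14] ec ff ff 13 → 0x13ffffec
  op=0x13ffffec>>26=0x4 ⇒ je (J)
  imm: (w>>0)&0x3ffffff=0x3ffffec (s26→-20) → $-20

dec h; or b, l; dec a; je $-20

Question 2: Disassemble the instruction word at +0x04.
@+04  little-endian(00 00 e0 41) = 0x41e00000
  opcode bits[31:26]=0x10: or/RR
  [25:23] rd=3 = d
  [22:20] rs=6 = l

or l, d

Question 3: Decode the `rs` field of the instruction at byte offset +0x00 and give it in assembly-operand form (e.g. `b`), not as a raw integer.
m

+0x00: 00 00 f0 43 ⇒ word 0x43f00000 (little)
  top 6b → 0x10 → or [RR]
  [25:23] rd=7 = m
  [22:20] rs=7 = m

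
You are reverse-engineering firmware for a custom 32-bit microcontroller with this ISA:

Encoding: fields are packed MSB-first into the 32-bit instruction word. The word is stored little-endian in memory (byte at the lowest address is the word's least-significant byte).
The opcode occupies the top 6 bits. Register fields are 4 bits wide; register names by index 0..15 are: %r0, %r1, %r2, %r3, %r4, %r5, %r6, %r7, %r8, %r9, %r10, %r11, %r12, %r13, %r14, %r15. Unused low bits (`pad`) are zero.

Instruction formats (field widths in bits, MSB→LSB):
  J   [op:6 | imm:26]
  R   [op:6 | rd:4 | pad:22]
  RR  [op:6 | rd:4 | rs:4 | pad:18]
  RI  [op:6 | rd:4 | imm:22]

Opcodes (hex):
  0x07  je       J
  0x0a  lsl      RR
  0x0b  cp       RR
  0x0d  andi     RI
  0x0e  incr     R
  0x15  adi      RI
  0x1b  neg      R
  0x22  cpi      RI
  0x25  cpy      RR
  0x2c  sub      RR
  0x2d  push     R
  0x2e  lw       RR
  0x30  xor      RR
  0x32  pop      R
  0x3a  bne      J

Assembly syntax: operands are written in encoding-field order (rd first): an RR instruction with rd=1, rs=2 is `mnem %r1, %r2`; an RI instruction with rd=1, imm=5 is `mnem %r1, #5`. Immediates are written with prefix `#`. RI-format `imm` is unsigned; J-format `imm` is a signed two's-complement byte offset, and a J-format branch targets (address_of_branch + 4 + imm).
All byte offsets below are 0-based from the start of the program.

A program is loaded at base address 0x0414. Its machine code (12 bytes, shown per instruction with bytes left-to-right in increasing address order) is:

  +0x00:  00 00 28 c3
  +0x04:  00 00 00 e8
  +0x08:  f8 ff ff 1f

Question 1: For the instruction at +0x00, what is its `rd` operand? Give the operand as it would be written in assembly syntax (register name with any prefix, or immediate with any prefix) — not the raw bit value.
%r12

off 0x00: read 00 00 28 c3 as little → 0xc3280000
  op=0xc3280000>>26=0x30 ⇒ xor (RR)
  rd@[25:22]=0xc ⇒ %r12
  rs@[21:18]=0xa ⇒ %r10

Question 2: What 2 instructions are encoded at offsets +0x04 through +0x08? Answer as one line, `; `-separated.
bne #0; je #-8

@+04  little-endian(00 00 00 e8) = 0xe8000000
  opcode bits[31:26]=0x3a: bne/J
  imm@[25:0]=0x0 ⇒ #0
@+08  little-endian(f8 ff ff 1f) = 0x1ffffff8
  opcode bits[31:26]=0x7: je/J
  imm@[25:0]=0x3fffff8 (s26→-8) ⇒ #-8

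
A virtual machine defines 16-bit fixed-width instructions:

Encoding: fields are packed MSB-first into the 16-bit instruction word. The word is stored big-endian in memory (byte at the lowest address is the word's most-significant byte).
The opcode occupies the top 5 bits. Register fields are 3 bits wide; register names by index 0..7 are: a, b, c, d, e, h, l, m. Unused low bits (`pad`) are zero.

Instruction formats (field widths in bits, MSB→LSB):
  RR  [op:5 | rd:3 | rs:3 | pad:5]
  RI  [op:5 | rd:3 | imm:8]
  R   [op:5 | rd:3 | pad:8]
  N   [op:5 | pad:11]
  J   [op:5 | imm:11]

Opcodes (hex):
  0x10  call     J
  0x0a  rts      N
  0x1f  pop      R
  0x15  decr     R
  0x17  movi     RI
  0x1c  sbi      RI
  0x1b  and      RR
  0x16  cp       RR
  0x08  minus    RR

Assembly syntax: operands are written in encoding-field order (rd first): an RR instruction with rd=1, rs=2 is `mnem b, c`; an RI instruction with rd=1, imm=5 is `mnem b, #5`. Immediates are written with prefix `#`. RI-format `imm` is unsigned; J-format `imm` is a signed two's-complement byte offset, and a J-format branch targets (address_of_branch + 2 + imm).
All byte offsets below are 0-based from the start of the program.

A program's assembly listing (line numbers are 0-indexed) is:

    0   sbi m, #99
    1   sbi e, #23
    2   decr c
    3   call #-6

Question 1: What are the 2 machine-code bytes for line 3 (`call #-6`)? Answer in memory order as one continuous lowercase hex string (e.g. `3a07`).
line 3 (call): pack op=0x10:5|imm=-6:11 = 0x87fa; big→ 87 fa

87fa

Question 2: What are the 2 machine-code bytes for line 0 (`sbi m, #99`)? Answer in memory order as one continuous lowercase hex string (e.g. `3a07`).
e763

line 0 (sbi): pack op=0x1c:5|rd=7:3|imm=99:8 = 0xe763; big→ e7 63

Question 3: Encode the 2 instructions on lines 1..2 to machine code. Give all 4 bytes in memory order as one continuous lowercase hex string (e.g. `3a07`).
e417aa00

1. sbi fields op=0x1c:5|rd=4:3|imm=23:8 → word e417h → e4 17
2. decr fields op=0x15:5|rd=2:3|pad=0:8 → word aa00h → aa 00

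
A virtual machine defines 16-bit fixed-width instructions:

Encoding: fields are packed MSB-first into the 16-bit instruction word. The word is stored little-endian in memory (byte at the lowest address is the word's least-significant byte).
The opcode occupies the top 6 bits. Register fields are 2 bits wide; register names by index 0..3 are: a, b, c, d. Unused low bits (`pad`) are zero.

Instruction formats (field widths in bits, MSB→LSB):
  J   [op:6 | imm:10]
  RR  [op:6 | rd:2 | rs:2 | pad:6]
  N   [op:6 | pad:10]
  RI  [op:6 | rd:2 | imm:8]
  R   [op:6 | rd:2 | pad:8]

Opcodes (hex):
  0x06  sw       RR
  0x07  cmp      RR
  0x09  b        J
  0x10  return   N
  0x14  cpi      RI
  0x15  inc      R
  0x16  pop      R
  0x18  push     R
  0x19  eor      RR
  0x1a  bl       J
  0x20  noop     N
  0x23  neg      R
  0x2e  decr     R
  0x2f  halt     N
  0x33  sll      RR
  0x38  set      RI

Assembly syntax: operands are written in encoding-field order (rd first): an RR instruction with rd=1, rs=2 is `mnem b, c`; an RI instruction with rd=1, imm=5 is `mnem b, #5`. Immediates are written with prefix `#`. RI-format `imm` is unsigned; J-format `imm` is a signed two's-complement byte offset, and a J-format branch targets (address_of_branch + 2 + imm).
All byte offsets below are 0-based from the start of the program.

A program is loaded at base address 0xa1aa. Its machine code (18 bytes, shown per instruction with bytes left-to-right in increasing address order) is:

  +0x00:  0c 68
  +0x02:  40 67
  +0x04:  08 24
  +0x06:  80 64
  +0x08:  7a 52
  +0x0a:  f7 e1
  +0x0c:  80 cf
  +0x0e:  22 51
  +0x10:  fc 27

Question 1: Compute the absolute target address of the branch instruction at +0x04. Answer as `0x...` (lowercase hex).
0xa1b8

off 0x04: read 08 24 as little → 0x2408
  opcode bits[15:10]=0x9: b/J
  imm@[9:0]=0x8 ⇒ #8
  target = base 0xa1aa + off 0x04 + 2 + imm 8 = 0xa1b8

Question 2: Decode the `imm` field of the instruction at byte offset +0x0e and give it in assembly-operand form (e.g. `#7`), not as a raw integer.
[0e] 22 51 → 0x5122
  op=0x5122>>10=0x14 ⇒ cpi (RI)
  rd: (w>>8)&0x3=0x1 → b
  imm: (w>>0)&0xff=0x22 → #34

#34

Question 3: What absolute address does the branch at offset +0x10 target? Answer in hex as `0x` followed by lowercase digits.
off 0x10: read fc 27 as little → 0x27fc
  op=0x27fc>>10=0x9 ⇒ b (J)
  [9:0] imm=1020 (s10→-4) = #-4
  target = base 0xa1aa + off 0x10 + 2 + imm -4 = 0xa1b8

0xa1b8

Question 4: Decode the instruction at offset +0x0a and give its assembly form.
+0x0a: f7 e1 ⇒ word 0xe1f7 (little)
  opcode bits[15:10]=0x38: set/RI
  rd@[9:8]=0x1 ⇒ b
  imm@[7:0]=0xf7 ⇒ #247

set b, #247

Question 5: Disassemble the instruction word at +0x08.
cpi c, #122

[08] 7a 52 → 0x527a
  op=0x527a>>10=0x14 ⇒ cpi (RI)
  [9:8] rd=2 = c
  [7:0] imm=122 = #122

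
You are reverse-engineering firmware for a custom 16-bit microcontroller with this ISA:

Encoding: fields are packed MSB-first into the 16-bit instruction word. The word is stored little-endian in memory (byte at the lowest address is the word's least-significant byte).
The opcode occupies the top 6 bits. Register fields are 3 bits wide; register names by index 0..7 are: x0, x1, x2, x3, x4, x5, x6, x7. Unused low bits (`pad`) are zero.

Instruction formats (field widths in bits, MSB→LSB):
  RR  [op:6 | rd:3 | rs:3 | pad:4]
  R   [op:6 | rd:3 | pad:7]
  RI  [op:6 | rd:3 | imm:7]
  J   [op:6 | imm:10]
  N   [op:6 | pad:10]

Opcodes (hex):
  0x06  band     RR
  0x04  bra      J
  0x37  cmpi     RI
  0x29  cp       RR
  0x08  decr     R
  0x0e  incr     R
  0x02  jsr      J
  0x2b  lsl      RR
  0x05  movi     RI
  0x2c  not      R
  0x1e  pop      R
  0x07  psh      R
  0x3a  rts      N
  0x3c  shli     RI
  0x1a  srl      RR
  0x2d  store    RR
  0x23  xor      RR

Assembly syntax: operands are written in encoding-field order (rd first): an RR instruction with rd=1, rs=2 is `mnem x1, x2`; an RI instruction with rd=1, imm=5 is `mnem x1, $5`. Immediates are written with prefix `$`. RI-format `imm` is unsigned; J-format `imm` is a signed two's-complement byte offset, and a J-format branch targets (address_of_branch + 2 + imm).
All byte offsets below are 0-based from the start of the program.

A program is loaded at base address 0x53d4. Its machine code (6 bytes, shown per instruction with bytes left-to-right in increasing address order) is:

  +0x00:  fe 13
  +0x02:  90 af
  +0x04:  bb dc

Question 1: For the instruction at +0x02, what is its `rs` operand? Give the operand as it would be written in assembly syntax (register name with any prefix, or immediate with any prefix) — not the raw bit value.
off 0x02: read 90 af as little → 0xaf90
  op=0xaf90>>10=0x2b ⇒ lsl (RR)
  [9:7] rd=7 = x7
  [6:4] rs=1 = x1

x1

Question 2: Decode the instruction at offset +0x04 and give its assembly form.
cmpi x1, $59

off 0x04: read bb dc as little → 0xdcbb
  top 6b → 0x37 → cmpi [RI]
  rd: (w>>7)&0x7=0x1 → x1
  imm: (w>>0)&0x7f=0x3b → $59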